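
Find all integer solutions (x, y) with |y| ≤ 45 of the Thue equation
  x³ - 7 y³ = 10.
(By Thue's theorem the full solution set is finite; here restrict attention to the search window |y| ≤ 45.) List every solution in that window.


The equation is x³ - 7y³ = 10. For fixed y, x³ = 7·y³ + 10, so a solution requires the RHS to be a perfect cube.
Strategy: iterate y from -45 to 45, compute RHS = 7·y³ + 10, and check whether it is a (positive or negative) perfect cube.
Check small values of y:
  y = 0: RHS = 10 is not a perfect cube.
  y = 1: RHS = 17 is not a perfect cube.
  y = -1: RHS = 3 is not a perfect cube.
  y = 2: RHS = 66 is not a perfect cube.
  y = -2: RHS = -46 is not a perfect cube.
  y = 3: RHS = 199 is not a perfect cube.
  y = -3: RHS = -179 is not a perfect cube.
Continuing the search up to |y| = 45 finds no solutions either.
No (x, y) in the scanned range satisfies the equation.

No integer solutions with |y| ≤ 45.


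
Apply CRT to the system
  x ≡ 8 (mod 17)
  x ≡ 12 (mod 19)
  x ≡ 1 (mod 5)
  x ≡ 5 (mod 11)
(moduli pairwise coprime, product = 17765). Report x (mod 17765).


Product of moduli M = 17 · 19 · 5 · 11 = 17765.
Merge one congruence at a time:
  Start: x ≡ 8 (mod 17).
  Combine with x ≡ 12 (mod 19); new modulus lcm = 323.
    Write x = 8 + 17·t and substitute into x ≡ 12 (mod 19): 17·t ≡ 12 − 8 = 4 (mod 19).
    The inverse of 17 mod 19 is 9 (since 17·9 = 153 = 8·19 + 1), so t ≡ 9·4 = 36 ≡ 17 (mod 19).
    Then x = 8 + 17·17 = 297, valid modulo lcm(17, 19) = 323: x ≡ 297 (mod 323).
  Combine with x ≡ 1 (mod 5); new modulus lcm = 1615.
    Write x = 297 + 323·t and substitute into x ≡ 1 (mod 5): 323·t ≡ 1 − 297 = -296 (mod 5).
    Reduce coefficients mod 5: 3·t ≡ 4 (mod 5).
    The inverse of 3 mod 5 is 2 (since 3·2 = 6 = 1·5 + 1), so t ≡ 2·4 = 8 ≡ 3 (mod 5).
    Then x = 297 + 323·3 = 1266, valid modulo lcm(323, 5) = 1615: x ≡ 1266 (mod 1615).
  Combine with x ≡ 5 (mod 11); new modulus lcm = 17765.
    Write x = 1266 + 1615·t and substitute into x ≡ 5 (mod 11): 1615·t ≡ 5 − 1266 = -1261 (mod 11).
    Reduce coefficients mod 11: 9·t ≡ 4 (mod 11).
    The inverse of 9 mod 11 is 5 (since 9·5 = 45 = 4·11 + 1), so t ≡ 5·4 = 20 ≡ 9 (mod 11).
    Then x = 1266 + 1615·9 = 15801, valid modulo lcm(1615, 11) = 17765: x ≡ 15801 (mod 17765).
Verify against each original: 15801 mod 17 = 8, 15801 mod 19 = 12, 15801 mod 5 = 1, 15801 mod 11 = 5.

x ≡ 15801 (mod 17765).


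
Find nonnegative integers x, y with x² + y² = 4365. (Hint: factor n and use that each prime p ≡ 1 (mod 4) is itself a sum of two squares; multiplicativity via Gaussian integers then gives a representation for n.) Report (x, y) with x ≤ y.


Step 1: Factor n = 4365 = 3^2 · 5 · 97.
Step 2: Check the mod-4 condition on each prime factor: 3 ≡ 3 (mod 4), exponent 2 (must be even); 5 ≡ 1 (mod 4), exponent 1; 97 ≡ 1 (mod 4), exponent 1.
All primes ≡ 3 (mod 4) appear to even exponent (or don't appear), so by the two-squares theorem n IS expressible as a sum of two squares.
Step 3: Build a representation. Group n = k² · m with k = 3 and m = 5 · 97 = 485 (a product of primes ≡ 1 (mod 4)); a representation of m scales to one of n via (k·x)² + (k·y)² = k²(x² + y²). Each prime p ≡ 1 (mod 4) is itself a sum of two squares; find a² by testing p − a² for a perfect square:
  5: 5 − 1² = 4 = 2² ⇒ 5 = 1² + 2².
  97: 97 − 1² = 96, 97 − 2² = 93, 97 − 3² = 88, 97 − 4² = 81 = 9² ⇒ 97 = 4² + 9².
  Combine using the Brahmagupta–Fibonacci identity (a² + b²)(c² + d²) = (ac − bd)² + (ad + bc)² = (ac + bd)² + (ad − bc)²:
  5 · 97 = 485: from (1² + 2²)(4² + 9²), take (1·4 − 2·9, 1·9 + 2·4) = (4 − 18, 9 + 8) = (-14, 17); dropping signs (only squares matter) gives (14, 17); check 14² + 17² = 196 + 289 = 485 ✓.
  Scale by k = 3: (3·14, 3·17) = (42, 51).
Step 4: Order so x ≤ y and verify: 42² + 51² = 1764 + 2601 = 4365 = n. ✓

n = 4365 = 42² + 51² (one valid representation with x ≤ y).


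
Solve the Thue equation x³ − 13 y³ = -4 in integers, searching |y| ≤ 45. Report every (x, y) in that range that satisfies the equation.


The equation is x³ - 13y³ = -4. For fixed y, x³ = 13·y³ − 4, so a solution requires the RHS to be a perfect cube.
Strategy: iterate y from -45 to 45, compute RHS = 13·y³ − 4, and check whether it is a (positive or negative) perfect cube.
Check small values of y:
  y = 0: RHS = -4 is not a perfect cube.
  y = 1: RHS = 9 is not a perfect cube.
  y = -1: RHS = -17 is not a perfect cube.
  y = 2: RHS = 100 is not a perfect cube.
  y = -2: RHS = -108 is not a perfect cube.
  y = 3: RHS = 347 is not a perfect cube.
  y = -3: RHS = -355 is not a perfect cube.
Continuing the search up to |y| = 45 finds no solutions either.
No (x, y) in the scanned range satisfies the equation.

No integer solutions with |y| ≤ 45.


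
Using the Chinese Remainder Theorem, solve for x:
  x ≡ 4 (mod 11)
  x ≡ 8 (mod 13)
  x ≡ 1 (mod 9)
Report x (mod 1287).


Moduli 11, 13, 9 are pairwise coprime; by CRT there is a unique solution modulo M = 11 · 13 · 9 = 1287.
Solve pairwise, accumulating the modulus:
  Start with x ≡ 4 (mod 11).
  Combine with x ≡ 8 (mod 13): since gcd(11, 13) = 1, we get a unique residue mod 143.
    Write x = 4 + 11·t and substitute into x ≡ 8 (mod 13): 11·t ≡ 8 − 4 = 4 (mod 13).
    The inverse of 11 mod 13 is 6 (since 11·6 = 66 = 5·13 + 1), so t ≡ 6·4 = 24 ≡ 11 (mod 13).
    Then x = 4 + 11·11 = 125, valid modulo lcm(11, 13) = 143: x ≡ 125 (mod 143).
  Combine with x ≡ 1 (mod 9): since gcd(143, 9) = 1, we get a unique residue mod 1287.
    Write x = 125 + 143·t and substitute into x ≡ 1 (mod 9): 143·t ≡ 1 − 125 = -124 (mod 9).
    Reduce coefficients mod 9: 8·t ≡ 2 (mod 9).
    The inverse of 8 mod 9 is 8 (since 8·8 = 64 = 7·9 + 1), so t ≡ 8·2 = 16 ≡ 7 (mod 9).
    Then x = 125 + 143·7 = 1126, valid modulo lcm(143, 9) = 1287: x ≡ 1126 (mod 1287).
Verify: 1126 mod 11 = 4 ✓, 1126 mod 13 = 8 ✓, 1126 mod 9 = 1 ✓.

x ≡ 1126 (mod 1287).


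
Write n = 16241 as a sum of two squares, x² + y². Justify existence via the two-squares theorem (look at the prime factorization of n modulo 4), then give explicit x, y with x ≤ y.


Step 1: Factor n = 16241 = 109 · 149.
Step 2: Check the mod-4 condition on each prime factor: 109 ≡ 1 (mod 4), exponent 1; 149 ≡ 1 (mod 4), exponent 1.
All primes ≡ 3 (mod 4) appear to even exponent (or don't appear), so by the two-squares theorem n IS expressible as a sum of two squares.
Step 3: Build a representation. Here n = 109 · 149 is a product of primes ≡ 1 (mod 4). Each prime p ≡ 1 (mod 4) is itself a sum of two squares; find a² by testing p − a² for a perfect square:
  109: 109 − 1² = 108, 109 − 2² = 105, 109 − 3² = 100 = 10² ⇒ 109 = 3² + 10².
  149: 149 − 1² = 148, 149 − 2² = 145, 149 − 3² = 140, 149 − 4² = 133, 149 − 5² = 124, 149 − 6² = 113, 149 − 7² = 100 = 10² ⇒ 149 = 7² + 10².
  Combine using the Brahmagupta–Fibonacci identity (a² + b²)(c² + d²) = (ac − bd)² + (ad + bc)² = (ac + bd)² + (ad − bc)²:
  109 · 149 = 16241: from (3² + 10²)(7² + 10²), take (3·7 − 10·10, 3·10 + 10·7) = (21 − 100, 30 + 70) = (-79, 100); dropping signs (only squares matter) gives (79, 100); check 79² + 100² = 6241 + 10000 = 16241 ✓.
Step 4: Order so x ≤ y and verify: 79² + 100² = 6241 + 10000 = 16241 = n. ✓

n = 16241 = 79² + 100² (one valid representation with x ≤ y).


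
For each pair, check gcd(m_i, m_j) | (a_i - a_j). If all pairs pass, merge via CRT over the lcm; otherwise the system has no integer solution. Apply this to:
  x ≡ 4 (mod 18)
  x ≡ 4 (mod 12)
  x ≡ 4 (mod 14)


Moduli 18, 12, 14 are not pairwise coprime, so CRT works modulo lcm(m_i) when all pairwise compatibility conditions hold.
Pairwise compatibility: gcd(m_i, m_j) must divide a_i - a_j for every pair.
Merge one congruence at a time:
  Start: x ≡ 4 (mod 18).
  Combine with x ≡ 4 (mod 12): gcd(18, 12) = 6; 4 - 4 = 0, which IS divisible by 6, so compatible.
    Write x = 4 + 18·t and substitute into x ≡ 4 (mod 12): 18·t ≡ 4 − 4 = 0 (mod 12).
    Divide the congruence (and modulus) by g = 6: 3·t ≡ 0 (mod 2).
    Reduce coefficients mod 2: 1·t ≡ 0 (mod 2).
    So t ≡ 0 (mod 2).
    Then x = 4 + 18·0 = 4, valid modulo lcm(18, 12) = 36: x ≡ 4 (mod 36).
  Combine with x ≡ 4 (mod 14): gcd(36, 14) = 2; 4 - 4 = 0, which IS divisible by 2, so compatible.
    Write x = 4 + 36·t and substitute into x ≡ 4 (mod 14): 36·t ≡ 4 − 4 = 0 (mod 14).
    Divide the congruence (and modulus) by g = 2: 18·t ≡ 0 (mod 7).
    Reduce coefficients mod 7: 4·t ≡ 0 (mod 7).
    The inverse of 4 mod 7 is 2 (since 4·2 = 8 = 1·7 + 1), so t ≡ 2·0 = 0 ≡ 0 (mod 7).
    Then x = 4 + 36·0 = 4, valid modulo lcm(36, 14) = 252: x ≡ 4 (mod 252).
Verify: 4 mod 18 = 4, 4 mod 12 = 4, 4 mod 14 = 4.

x ≡ 4 (mod 252).


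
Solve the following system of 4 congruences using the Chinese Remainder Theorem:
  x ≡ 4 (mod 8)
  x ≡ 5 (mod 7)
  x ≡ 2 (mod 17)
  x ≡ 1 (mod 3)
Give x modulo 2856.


Product of moduli M = 8 · 7 · 17 · 3 = 2856.
Merge one congruence at a time:
  Start: x ≡ 4 (mod 8).
  Combine with x ≡ 5 (mod 7); new modulus lcm = 56.
    Write x = 4 + 8·t and substitute into x ≡ 5 (mod 7): 8·t ≡ 5 − 4 = 1 (mod 7).
    Reduce coefficients mod 7: 1·t ≡ 1 (mod 7).
    So t ≡ 1 (mod 7).
    Then x = 4 + 8·1 = 12, valid modulo lcm(8, 7) = 56: x ≡ 12 (mod 56).
  Combine with x ≡ 2 (mod 17); new modulus lcm = 952.
    Write x = 12 + 56·t and substitute into x ≡ 2 (mod 17): 56·t ≡ 2 − 12 = -10 (mod 17).
    Reduce coefficients mod 17: 5·t ≡ 7 (mod 17).
    The inverse of 5 mod 17 is 7 (since 5·7 = 35 = 2·17 + 1), so t ≡ 7·7 = 49 ≡ 15 (mod 17).
    Then x = 12 + 56·15 = 852, valid modulo lcm(56, 17) = 952: x ≡ 852 (mod 952).
  Combine with x ≡ 1 (mod 3); new modulus lcm = 2856.
    Write x = 852 + 952·t and substitute into x ≡ 1 (mod 3): 952·t ≡ 1 − 852 = -851 (mod 3).
    Reduce coefficients mod 3: 1·t ≡ 1 (mod 3).
    So t ≡ 1 (mod 3).
    Then x = 852 + 952·1 = 1804, valid modulo lcm(952, 3) = 2856: x ≡ 1804 (mod 2856).
Verify against each original: 1804 mod 8 = 4, 1804 mod 7 = 5, 1804 mod 17 = 2, 1804 mod 3 = 1.

x ≡ 1804 (mod 2856).


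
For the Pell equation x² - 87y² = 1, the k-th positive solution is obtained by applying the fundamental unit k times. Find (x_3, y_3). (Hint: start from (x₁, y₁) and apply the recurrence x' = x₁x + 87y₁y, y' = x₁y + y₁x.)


Step 1: Find the fundamental solution (x₁, y₁) of x² - 87y² = 1.
  Expand √87 as a continued fraction. a₀ = ⌊√87⌋ = 9; iterate m_{k+1} = d_k·a_k − m_k, d_{k+1} = (87 − m_{k+1}²)/d_k, a_{k+1} = ⌊(a₀ + m_{k+1})/d_{k+1}⌋ (starting m₀ = 0, d₀ = 1), with convergents p_k = a_k·p_{k-1} + p_{k-2}, q_k = a_k·q_{k-1} + q_{k-2} (p₋₁ = 1, q₋₁ = 0):
  k = 0: a₀ = 9; p₀/q₀ = 9/1; p₀² − 87·q₀² = 81 − 87 = -6.
  k = 1: m = 9, d = 6, a = ⌊(9 + 9)/6⌋ = 3; p/q = (3·9 + 1)/(3·1 + 0) = 28/3; p² − 87·q² = 784 − 783 = 1.
  The first convergent with p² − 87·q² = 1 gives the fundamental solution (x₁, y₁) = (28, 3).
Step 2: Apply the recurrence (x_{n+1}, y_{n+1}) = (x₁x_n + 87y₁y_n, x₁y_n + y₁x_n) repeatedly.
  From (x_1, y_1) = (28, 3): x_2 = 28·28 + 87·3·3 = 1567; y_2 = 28·3 + 3·28 = 168.
  From (x_2, y_2) = (1567, 168): x_3 = 28·1567 + 87·3·168 = 87724; y_3 = 28·168 + 3·1567 = 9405.
Step 3: Verify x_3² - 87·y_3² = 7695500176 - 7695500175 = 1 (should be 1). ✓

(x_1, y_1) = (28, 3); (x_3, y_3) = (87724, 9405).


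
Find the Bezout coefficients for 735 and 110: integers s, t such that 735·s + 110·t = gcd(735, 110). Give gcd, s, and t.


Euclidean algorithm on (735, 110) — divide until remainder is 0:
  735 = 6 · 110 + 75
  110 = 1 · 75 + 35
  75 = 2 · 35 + 5
  35 = 7 · 5 + 0
gcd(735, 110) = 5.
Track Bezout coefficients alongside the remainders: start with r₀ = 735 = a·1 + b·0 (s = 1, t = 0) and r₁ = 110 = a·0 + b·1 (s = 0, t = 1); each new remainder r_{k+1} = r_{k-1} − q_k·r_k inherits s_{k+1} = s_{k-1} − q_k·s_k, t_{k+1} = t_{k-1} − q_k·t_k, so r_k = a·s_k + b·t_k at every step:
  q = 6: r = 75, s = 1 − 6·0 = 1, t = 0 − 6·1 = -6  (check: 735·1 + 110·(-6) = 75)
  q = 1: r = 35, s = 0 − 1·1 = -1, t = 1 − 1·(-6) = 7  (check: 735·(-1) + 110·7 = 35)
  q = 2: r = 5, s = 1 − 2·(-1) = 3, t = -6 − 2·7 = -20  (check: 735·3 + 110·(-20) = 5)
The row with r = 5 (the gcd) gives the Bezout coefficients s = 3, t = -20.
Result: 735 · (3) + 110 · (-20) = 5.

gcd(735, 110) = 5; s = 3, t = -20 (check: 735·3 + 110·(-20) = 5).


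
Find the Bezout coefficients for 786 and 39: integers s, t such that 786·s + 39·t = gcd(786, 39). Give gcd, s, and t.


Euclidean algorithm on (786, 39) — divide until remainder is 0:
  786 = 20 · 39 + 6
  39 = 6 · 6 + 3
  6 = 2 · 3 + 0
gcd(786, 39) = 3.
Track Bezout coefficients alongside the remainders: start with r₀ = 786 = a·1 + b·0 (s = 1, t = 0) and r₁ = 39 = a·0 + b·1 (s = 0, t = 1); each new remainder r_{k+1} = r_{k-1} − q_k·r_k inherits s_{k+1} = s_{k-1} − q_k·s_k, t_{k+1} = t_{k-1} − q_k·t_k, so r_k = a·s_k + b·t_k at every step:
  q = 20: r = 6, s = 1 − 20·0 = 1, t = 0 − 20·1 = -20  (check: 786·1 + 39·(-20) = 6)
  q = 6: r = 3, s = 0 − 6·1 = -6, t = 1 − 6·(-20) = 121  (check: 786·(-6) + 39·121 = 3)
The row with r = 3 (the gcd) gives the Bezout coefficients s = -6, t = 121.
Result: 786 · (-6) + 39 · (121) = 3.

gcd(786, 39) = 3; s = -6, t = 121 (check: 786·(-6) + 39·121 = 3).


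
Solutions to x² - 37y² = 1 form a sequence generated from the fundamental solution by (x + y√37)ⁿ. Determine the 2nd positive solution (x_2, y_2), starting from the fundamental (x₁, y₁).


Step 1: Find the fundamental solution (x₁, y₁) of x² - 37y² = 1.
  Expand √37 as a continued fraction. a₀ = ⌊√37⌋ = 6; iterate m_{k+1} = d_k·a_k − m_k, d_{k+1} = (37 − m_{k+1}²)/d_k, a_{k+1} = ⌊(a₀ + m_{k+1})/d_{k+1}⌋ (starting m₀ = 0, d₀ = 1), with convergents p_k = a_k·p_{k-1} + p_{k-2}, q_k = a_k·q_{k-1} + q_{k-2} (p₋₁ = 1, q₋₁ = 0):
  k = 0: a₀ = 6; p₀/q₀ = 6/1; p₀² − 37·q₀² = 36 − 37 = -1.
  k = 1: m = 6, d = 1, a = ⌊(6 + 6)/1⌋ = 12; p/q = (12·6 + 1)/(12·1 + 0) = 73/12; p² − 37·q² = 5329 − 5328 = 1.
  The first convergent with p² − 37·q² = 1 gives the fundamental solution (x₁, y₁) = (73, 12).
Step 2: Apply the recurrence (x_{n+1}, y_{n+1}) = (x₁x_n + 37y₁y_n, x₁y_n + y₁x_n) repeatedly.
  From (x_1, y_1) = (73, 12): x_2 = 73·73 + 37·12·12 = 10657; y_2 = 73·12 + 12·73 = 1752.
Step 3: Verify x_2² - 37·y_2² = 113571649 - 113571648 = 1 (should be 1). ✓

(x_1, y_1) = (73, 12); (x_2, y_2) = (10657, 1752).


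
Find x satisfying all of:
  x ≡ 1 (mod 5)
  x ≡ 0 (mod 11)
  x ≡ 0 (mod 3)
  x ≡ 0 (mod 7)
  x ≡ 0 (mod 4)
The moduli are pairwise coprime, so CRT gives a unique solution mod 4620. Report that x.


Product of moduli M = 5 · 11 · 3 · 7 · 4 = 4620.
Merge one congruence at a time:
  Start: x ≡ 1 (mod 5).
  Combine with x ≡ 0 (mod 11); new modulus lcm = 55.
    Write x = 1 + 5·t and substitute into x ≡ 0 (mod 11): 5·t ≡ 0 − 1 = -1 (mod 11).
    Reduce coefficients mod 11: 5·t ≡ 10 (mod 11).
    The inverse of 5 mod 11 is 9 (since 5·9 = 45 = 4·11 + 1), so t ≡ 9·10 = 90 ≡ 2 (mod 11).
    Then x = 1 + 5·2 = 11, valid modulo lcm(5, 11) = 55: x ≡ 11 (mod 55).
  Combine with x ≡ 0 (mod 3); new modulus lcm = 165.
    Write x = 11 + 55·t and substitute into x ≡ 0 (mod 3): 55·t ≡ 0 − 11 = -11 (mod 3).
    Reduce coefficients mod 3: 1·t ≡ 1 (mod 3).
    So t ≡ 1 (mod 3).
    Then x = 11 + 55·1 = 66, valid modulo lcm(55, 3) = 165: x ≡ 66 (mod 165).
  Combine with x ≡ 0 (mod 7); new modulus lcm = 1155.
    Write x = 66 + 165·t and substitute into x ≡ 0 (mod 7): 165·t ≡ 0 − 66 = -66 (mod 7).
    Reduce coefficients mod 7: 4·t ≡ 4 (mod 7).
    The inverse of 4 mod 7 is 2 (since 4·2 = 8 = 1·7 + 1), so t ≡ 2·4 = 8 ≡ 1 (mod 7).
    Then x = 66 + 165·1 = 231, valid modulo lcm(165, 7) = 1155: x ≡ 231 (mod 1155).
  Combine with x ≡ 0 (mod 4); new modulus lcm = 4620.
    Write x = 231 + 1155·t and substitute into x ≡ 0 (mod 4): 1155·t ≡ 0 − 231 = -231 (mod 4).
    Reduce coefficients mod 4: 3·t ≡ 1 (mod 4).
    The inverse of 3 mod 4 is 3 (since 3·3 = 9 = 2·4 + 1), so t ≡ 3·1 = 3 ≡ 3 (mod 4).
    Then x = 231 + 1155·3 = 3696, valid modulo lcm(1155, 4) = 4620: x ≡ 3696 (mod 4620).
Verify against each original: 3696 mod 5 = 1, 3696 mod 11 = 0, 3696 mod 3 = 0, 3696 mod 7 = 0, 3696 mod 4 = 0.

x ≡ 3696 (mod 4620).


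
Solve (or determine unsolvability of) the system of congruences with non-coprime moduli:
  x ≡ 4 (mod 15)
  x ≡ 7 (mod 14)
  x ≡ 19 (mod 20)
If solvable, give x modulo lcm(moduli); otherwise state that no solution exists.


Moduli 15, 14, 20 are not pairwise coprime, so CRT works modulo lcm(m_i) when all pairwise compatibility conditions hold.
Pairwise compatibility: gcd(m_i, m_j) must divide a_i - a_j for every pair.
Merge one congruence at a time:
  Start: x ≡ 4 (mod 15).
  Combine with x ≡ 7 (mod 14): gcd(15, 14) = 1; 7 - 4 = 3, which IS divisible by 1, so compatible.
    Write x = 4 + 15·t and substitute into x ≡ 7 (mod 14): 15·t ≡ 7 − 4 = 3 (mod 14).
    Reduce coefficients mod 14: 1·t ≡ 3 (mod 14).
    So t ≡ 3 (mod 14).
    Then x = 4 + 15·3 = 49, valid modulo lcm(15, 14) = 210: x ≡ 49 (mod 210).
  Combine with x ≡ 19 (mod 20): gcd(210, 20) = 10; 19 - 49 = -30, which IS divisible by 10, so compatible.
    Write x = 49 + 210·t and substitute into x ≡ 19 (mod 20): 210·t ≡ 19 − 49 = -30 (mod 20).
    Divide the congruence (and modulus) by g = 10: 21·t ≡ -3 (mod 2).
    Reduce coefficients mod 2: 1·t ≡ 1 (mod 2).
    So t ≡ 1 (mod 2).
    Then x = 49 + 210·1 = 259, valid modulo lcm(210, 20) = 420: x ≡ 259 (mod 420).
Verify: 259 mod 15 = 4, 259 mod 14 = 7, 259 mod 20 = 19.

x ≡ 259 (mod 420).


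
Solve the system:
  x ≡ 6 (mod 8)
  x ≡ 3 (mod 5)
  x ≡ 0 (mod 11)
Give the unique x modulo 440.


Moduli 8, 5, 11 are pairwise coprime; by CRT there is a unique solution modulo M = 8 · 5 · 11 = 440.
Solve pairwise, accumulating the modulus:
  Start with x ≡ 6 (mod 8).
  Combine with x ≡ 3 (mod 5): since gcd(8, 5) = 1, we get a unique residue mod 40.
    Write x = 6 + 8·t and substitute into x ≡ 3 (mod 5): 8·t ≡ 3 − 6 = -3 (mod 5).
    Reduce coefficients mod 5: 3·t ≡ 2 (mod 5).
    The inverse of 3 mod 5 is 2 (since 3·2 = 6 = 1·5 + 1), so t ≡ 2·2 = 4 ≡ 4 (mod 5).
    Then x = 6 + 8·4 = 38, valid modulo lcm(8, 5) = 40: x ≡ 38 (mod 40).
  Combine with x ≡ 0 (mod 11): since gcd(40, 11) = 1, we get a unique residue mod 440.
    Write x = 38 + 40·t and substitute into x ≡ 0 (mod 11): 40·t ≡ 0 − 38 = -38 (mod 11).
    Reduce coefficients mod 11: 7·t ≡ 6 (mod 11).
    The inverse of 7 mod 11 is 8 (since 7·8 = 56 = 5·11 + 1), so t ≡ 8·6 = 48 ≡ 4 (mod 11).
    Then x = 38 + 40·4 = 198, valid modulo lcm(40, 11) = 440: x ≡ 198 (mod 440).
Verify: 198 mod 8 = 6 ✓, 198 mod 5 = 3 ✓, 198 mod 11 = 0 ✓.

x ≡ 198 (mod 440).


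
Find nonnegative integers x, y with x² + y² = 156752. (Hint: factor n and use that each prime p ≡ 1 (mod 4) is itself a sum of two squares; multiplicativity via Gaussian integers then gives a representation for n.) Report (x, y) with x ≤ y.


Step 1: Factor n = 156752 = 2^4 · 97 · 101.
Step 2: Check the mod-4 condition on each prime factor: 2 = 2 (special); 97 ≡ 1 (mod 4), exponent 1; 101 ≡ 1 (mod 4), exponent 1.
All primes ≡ 3 (mod 4) appear to even exponent (or don't appear), so by the two-squares theorem n IS expressible as a sum of two squares.
Step 3: Build a representation. Group n = k² · m with k = 4 and m = 97 · 101 = 9797 (a product of primes ≡ 1 (mod 4)); a representation of m scales to one of n via (k·x)² + (k·y)² = k²(x² + y²). Each prime p ≡ 1 (mod 4) is itself a sum of two squares; find a² by testing p − a² for a perfect square:
  97: 97 − 1² = 96, 97 − 2² = 93, 97 − 3² = 88, 97 − 4² = 81 = 9² ⇒ 97 = 4² + 9².
  101: 101 − 1² = 100 = 10² ⇒ 101 = 1² + 10².
  Combine using the Brahmagupta–Fibonacci identity (a² + b²)(c² + d²) = (ac − bd)² + (ad + bc)² = (ac + bd)² + (ad − bc)²:
  97 · 101 = 9797: from (4² + 9²)(1² + 10²), take (4·1 − 9·10, 4·10 + 9·1) = (4 − 90, 40 + 9) = (-86, 49); dropping signs (only squares matter) gives (86, 49); check 86² + 49² = 7396 + 2401 = 9797 ✓.
  Scale by k = 4: (4·86, 4·49) = (344, 196).
Step 4: Order so x ≤ y and verify: 196² + 344² = 38416 + 118336 = 156752 = n. ✓

n = 156752 = 196² + 344² (one valid representation with x ≤ y).


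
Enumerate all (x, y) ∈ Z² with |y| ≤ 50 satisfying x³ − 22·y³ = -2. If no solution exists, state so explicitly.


The equation is x³ - 22y³ = -2. For fixed y, x³ = 22·y³ − 2, so a solution requires the RHS to be a perfect cube.
Strategy: iterate y from -50 to 50, compute RHS = 22·y³ − 2, and check whether it is a (positive or negative) perfect cube.
Check small values of y:
  y = 0: RHS = -2 is not a perfect cube.
  y = 1: RHS = 20 is not a perfect cube.
  y = -1: RHS = -24 is not a perfect cube.
  y = 2: RHS = 174 is not a perfect cube.
  y = -2: RHS = -178 is not a perfect cube.
  y = 3: RHS = 592 is not a perfect cube.
  y = -3: RHS = -596 is not a perfect cube.
Continuing the search up to |y| = 50 finds no solutions either.
No (x, y) in the scanned range satisfies the equation.

No integer solutions with |y| ≤ 50.


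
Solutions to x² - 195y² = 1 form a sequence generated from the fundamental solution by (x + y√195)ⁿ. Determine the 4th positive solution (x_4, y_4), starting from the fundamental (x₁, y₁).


Step 1: Find the fundamental solution (x₁, y₁) of x² - 195y² = 1.
  Expand √195 as a continued fraction. a₀ = ⌊√195⌋ = 13; iterate m_{k+1} = d_k·a_k − m_k, d_{k+1} = (195 − m_{k+1}²)/d_k, a_{k+1} = ⌊(a₀ + m_{k+1})/d_{k+1}⌋ (starting m₀ = 0, d₀ = 1), with convergents p_k = a_k·p_{k-1} + p_{k-2}, q_k = a_k·q_{k-1} + q_{k-2} (p₋₁ = 1, q₋₁ = 0):
  k = 0: a₀ = 13; p₀/q₀ = 13/1; p₀² − 195·q₀² = 169 − 195 = -26.
  k = 1: m = 13, d = 26, a = ⌊(13 + 13)/26⌋ = 1; p/q = (1·13 + 1)/(1·1 + 0) = 14/1; p² − 195·q² = 196 − 195 = 1.
  The first convergent with p² − 195·q² = 1 gives the fundamental solution (x₁, y₁) = (14, 1).
Step 2: Apply the recurrence (x_{n+1}, y_{n+1}) = (x₁x_n + 195y₁y_n, x₁y_n + y₁x_n) repeatedly.
  From (x_1, y_1) = (14, 1): x_2 = 14·14 + 195·1·1 = 391; y_2 = 14·1 + 1·14 = 28.
  From (x_2, y_2) = (391, 28): x_3 = 14·391 + 195·1·28 = 10934; y_3 = 14·28 + 1·391 = 783.
  From (x_3, y_3) = (10934, 783): x_4 = 14·10934 + 195·1·783 = 305761; y_4 = 14·783 + 1·10934 = 21896.
Step 3: Verify x_4² - 195·y_4² = 93489789121 - 93489789120 = 1 (should be 1). ✓

(x_1, y_1) = (14, 1); (x_4, y_4) = (305761, 21896).


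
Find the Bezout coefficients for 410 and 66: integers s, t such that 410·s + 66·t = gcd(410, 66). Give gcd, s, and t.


Euclidean algorithm on (410, 66) — divide until remainder is 0:
  410 = 6 · 66 + 14
  66 = 4 · 14 + 10
  14 = 1 · 10 + 4
  10 = 2 · 4 + 2
  4 = 2 · 2 + 0
gcd(410, 66) = 2.
Track Bezout coefficients alongside the remainders: start with r₀ = 410 = a·1 + b·0 (s = 1, t = 0) and r₁ = 66 = a·0 + b·1 (s = 0, t = 1); each new remainder r_{k+1} = r_{k-1} − q_k·r_k inherits s_{k+1} = s_{k-1} − q_k·s_k, t_{k+1} = t_{k-1} − q_k·t_k, so r_k = a·s_k + b·t_k at every step:
  q = 6: r = 14, s = 1 − 6·0 = 1, t = 0 − 6·1 = -6  (check: 410·1 + 66·(-6) = 14)
  q = 4: r = 10, s = 0 − 4·1 = -4, t = 1 − 4·(-6) = 25  (check: 410·(-4) + 66·25 = 10)
  q = 1: r = 4, s = 1 − 1·(-4) = 5, t = -6 − 1·25 = -31  (check: 410·5 + 66·(-31) = 4)
  q = 2: r = 2, s = -4 − 2·5 = -14, t = 25 − 2·(-31) = 87  (check: 410·(-14) + 66·87 = 2)
The row with r = 2 (the gcd) gives the Bezout coefficients s = -14, t = 87.
Result: 410 · (-14) + 66 · (87) = 2.

gcd(410, 66) = 2; s = -14, t = 87 (check: 410·(-14) + 66·87 = 2).


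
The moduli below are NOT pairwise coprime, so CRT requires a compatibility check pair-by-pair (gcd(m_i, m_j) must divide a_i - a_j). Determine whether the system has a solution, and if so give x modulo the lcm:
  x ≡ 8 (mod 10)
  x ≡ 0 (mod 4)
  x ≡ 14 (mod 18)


Moduli 10, 4, 18 are not pairwise coprime, so CRT works modulo lcm(m_i) when all pairwise compatibility conditions hold.
Pairwise compatibility: gcd(m_i, m_j) must divide a_i - a_j for every pair.
Merge one congruence at a time:
  Start: x ≡ 8 (mod 10).
  Combine with x ≡ 0 (mod 4): gcd(10, 4) = 2; 0 - 8 = -8, which IS divisible by 2, so compatible.
    Write x = 8 + 10·t and substitute into x ≡ 0 (mod 4): 10·t ≡ 0 − 8 = -8 (mod 4).
    Divide the congruence (and modulus) by g = 2: 5·t ≡ -4 (mod 2).
    Reduce coefficients mod 2: 1·t ≡ 0 (mod 2).
    So t ≡ 0 (mod 2).
    Then x = 8 + 10·0 = 8, valid modulo lcm(10, 4) = 20: x ≡ 8 (mod 20).
  Combine with x ≡ 14 (mod 18): gcd(20, 18) = 2; 14 - 8 = 6, which IS divisible by 2, so compatible.
    Write x = 8 + 20·t and substitute into x ≡ 14 (mod 18): 20·t ≡ 14 − 8 = 6 (mod 18).
    Divide the congruence (and modulus) by g = 2: 10·t ≡ 3 (mod 9).
    Reduce coefficients mod 9: 1·t ≡ 3 (mod 9).
    So t ≡ 3 (mod 9).
    Then x = 8 + 20·3 = 68, valid modulo lcm(20, 18) = 180: x ≡ 68 (mod 180).
Verify: 68 mod 10 = 8, 68 mod 4 = 0, 68 mod 18 = 14.

x ≡ 68 (mod 180).


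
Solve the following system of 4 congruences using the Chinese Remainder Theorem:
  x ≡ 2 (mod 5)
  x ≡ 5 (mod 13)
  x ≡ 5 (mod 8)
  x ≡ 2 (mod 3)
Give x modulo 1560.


Product of moduli M = 5 · 13 · 8 · 3 = 1560.
Merge one congruence at a time:
  Start: x ≡ 2 (mod 5).
  Combine with x ≡ 5 (mod 13); new modulus lcm = 65.
    Write x = 2 + 5·t and substitute into x ≡ 5 (mod 13): 5·t ≡ 5 − 2 = 3 (mod 13).
    The inverse of 5 mod 13 is 8 (since 5·8 = 40 = 3·13 + 1), so t ≡ 8·3 = 24 ≡ 11 (mod 13).
    Then x = 2 + 5·11 = 57, valid modulo lcm(5, 13) = 65: x ≡ 57 (mod 65).
  Combine with x ≡ 5 (mod 8); new modulus lcm = 520.
    Write x = 57 + 65·t and substitute into x ≡ 5 (mod 8): 65·t ≡ 5 − 57 = -52 (mod 8).
    Reduce coefficients mod 8: 1·t ≡ 4 (mod 8).
    So t ≡ 4 (mod 8).
    Then x = 57 + 65·4 = 317, valid modulo lcm(65, 8) = 520: x ≡ 317 (mod 520).
  Combine with x ≡ 2 (mod 3); new modulus lcm = 1560.
    Write x = 317 + 520·t and substitute into x ≡ 2 (mod 3): 520·t ≡ 2 − 317 = -315 (mod 3).
    Reduce coefficients mod 3: 1·t ≡ 0 (mod 3).
    So t ≡ 0 (mod 3).
    Then x = 317 + 520·0 = 317, valid modulo lcm(520, 3) = 1560: x ≡ 317 (mod 1560).
Verify against each original: 317 mod 5 = 2, 317 mod 13 = 5, 317 mod 8 = 5, 317 mod 3 = 2.

x ≡ 317 (mod 1560).


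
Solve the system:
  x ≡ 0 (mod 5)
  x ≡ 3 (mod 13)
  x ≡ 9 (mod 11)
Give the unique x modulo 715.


Moduli 5, 13, 11 are pairwise coprime; by CRT there is a unique solution modulo M = 5 · 13 · 11 = 715.
Solve pairwise, accumulating the modulus:
  Start with x ≡ 0 (mod 5).
  Combine with x ≡ 3 (mod 13): since gcd(5, 13) = 1, we get a unique residue mod 65.
    Write x = 0 + 5·t and substitute into x ≡ 3 (mod 13): 5·t ≡ 3 − 0 = 3 (mod 13).
    The inverse of 5 mod 13 is 8 (since 5·8 = 40 = 3·13 + 1), so t ≡ 8·3 = 24 ≡ 11 (mod 13).
    Then x = 0 + 5·11 = 55, valid modulo lcm(5, 13) = 65: x ≡ 55 (mod 65).
  Combine with x ≡ 9 (mod 11): since gcd(65, 11) = 1, we get a unique residue mod 715.
    Write x = 55 + 65·t and substitute into x ≡ 9 (mod 11): 65·t ≡ 9 − 55 = -46 (mod 11).
    Reduce coefficients mod 11: 10·t ≡ 9 (mod 11).
    The inverse of 10 mod 11 is 10 (since 10·10 = 100 = 9·11 + 1), so t ≡ 10·9 = 90 ≡ 2 (mod 11).
    Then x = 55 + 65·2 = 185, valid modulo lcm(65, 11) = 715: x ≡ 185 (mod 715).
Verify: 185 mod 5 = 0 ✓, 185 mod 13 = 3 ✓, 185 mod 11 = 9 ✓.

x ≡ 185 (mod 715).


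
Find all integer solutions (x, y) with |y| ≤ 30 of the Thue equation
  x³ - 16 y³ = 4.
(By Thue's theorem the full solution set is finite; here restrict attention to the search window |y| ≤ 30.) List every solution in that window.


The equation is x³ - 16y³ = 4. For fixed y, x³ = 16·y³ + 4, so a solution requires the RHS to be a perfect cube.
Strategy: iterate y from -30 to 30, compute RHS = 16·y³ + 4, and check whether it is a (positive or negative) perfect cube.
Check small values of y:
  y = 0: RHS = 4 is not a perfect cube.
  y = 1: RHS = 20 is not a perfect cube.
  y = -1: RHS = -12 is not a perfect cube.
  y = 2: RHS = 132 is not a perfect cube.
  y = -2: RHS = -124 is not a perfect cube.
  y = 3: RHS = 436 is not a perfect cube.
  y = -3: RHS = -428 is not a perfect cube.
Continuing the search up to |y| = 30 finds no solutions either.
No (x, y) in the scanned range satisfies the equation.

No integer solutions with |y| ≤ 30.


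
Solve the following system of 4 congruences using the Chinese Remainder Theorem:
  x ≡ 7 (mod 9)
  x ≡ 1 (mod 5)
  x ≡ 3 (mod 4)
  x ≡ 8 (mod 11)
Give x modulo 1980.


Product of moduli M = 9 · 5 · 4 · 11 = 1980.
Merge one congruence at a time:
  Start: x ≡ 7 (mod 9).
  Combine with x ≡ 1 (mod 5); new modulus lcm = 45.
    Write x = 7 + 9·t and substitute into x ≡ 1 (mod 5): 9·t ≡ 1 − 7 = -6 (mod 5).
    Reduce coefficients mod 5: 4·t ≡ 4 (mod 5).
    The inverse of 4 mod 5 is 4 (since 4·4 = 16 = 3·5 + 1), so t ≡ 4·4 = 16 ≡ 1 (mod 5).
    Then x = 7 + 9·1 = 16, valid modulo lcm(9, 5) = 45: x ≡ 16 (mod 45).
  Combine with x ≡ 3 (mod 4); new modulus lcm = 180.
    Write x = 16 + 45·t and substitute into x ≡ 3 (mod 4): 45·t ≡ 3 − 16 = -13 (mod 4).
    Reduce coefficients mod 4: 1·t ≡ 3 (mod 4).
    So t ≡ 3 (mod 4).
    Then x = 16 + 45·3 = 151, valid modulo lcm(45, 4) = 180: x ≡ 151 (mod 180).
  Combine with x ≡ 8 (mod 11); new modulus lcm = 1980.
    Write x = 151 + 180·t and substitute into x ≡ 8 (mod 11): 180·t ≡ 8 − 151 = -143 (mod 11).
    Reduce coefficients mod 11: 4·t ≡ 0 (mod 11).
    The inverse of 4 mod 11 is 3 (since 4·3 = 12 = 1·11 + 1), so t ≡ 3·0 = 0 ≡ 0 (mod 11).
    Then x = 151 + 180·0 = 151, valid modulo lcm(180, 11) = 1980: x ≡ 151 (mod 1980).
Verify against each original: 151 mod 9 = 7, 151 mod 5 = 1, 151 mod 4 = 3, 151 mod 11 = 8.

x ≡ 151 (mod 1980).


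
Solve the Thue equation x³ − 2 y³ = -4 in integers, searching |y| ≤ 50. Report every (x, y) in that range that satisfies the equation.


The equation is x³ - 2y³ = -4. For fixed y, x³ = 2·y³ − 4, so a solution requires the RHS to be a perfect cube.
Strategy: iterate y from -50 to 50, compute RHS = 2·y³ − 4, and check whether it is a (positive or negative) perfect cube.
Check small values of y:
  y = 0: RHS = -4 is not a perfect cube.
  y = 1: RHS = -2 is not a perfect cube.
  y = -1: RHS = -6 is not a perfect cube.
  y = 2: RHS = 12 is not a perfect cube.
  y = -2: RHS = -20 is not a perfect cube.
  y = 3: RHS = 50 is not a perfect cube.
  y = -3: RHS = -58 is not a perfect cube.
Continuing the search up to |y| = 50 finds no solutions either.
No (x, y) in the scanned range satisfies the equation.

No integer solutions with |y| ≤ 50.


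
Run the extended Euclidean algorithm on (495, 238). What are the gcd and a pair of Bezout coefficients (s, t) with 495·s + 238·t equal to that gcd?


Euclidean algorithm on (495, 238) — divide until remainder is 0:
  495 = 2 · 238 + 19
  238 = 12 · 19 + 10
  19 = 1 · 10 + 9
  10 = 1 · 9 + 1
  9 = 9 · 1 + 0
gcd(495, 238) = 1.
Track Bezout coefficients alongside the remainders: start with r₀ = 495 = a·1 + b·0 (s = 1, t = 0) and r₁ = 238 = a·0 + b·1 (s = 0, t = 1); each new remainder r_{k+1} = r_{k-1} − q_k·r_k inherits s_{k+1} = s_{k-1} − q_k·s_k, t_{k+1} = t_{k-1} − q_k·t_k, so r_k = a·s_k + b·t_k at every step:
  q = 2: r = 19, s = 1 − 2·0 = 1, t = 0 − 2·1 = -2  (check: 495·1 + 238·(-2) = 19)
  q = 12: r = 10, s = 0 − 12·1 = -12, t = 1 − 12·(-2) = 25  (check: 495·(-12) + 238·25 = 10)
  q = 1: r = 9, s = 1 − 1·(-12) = 13, t = -2 − 1·25 = -27  (check: 495·13 + 238·(-27) = 9)
  q = 1: r = 1, s = -12 − 1·13 = -25, t = 25 − 1·(-27) = 52  (check: 495·(-25) + 238·52 = 1)
The row with r = 1 (the gcd) gives the Bezout coefficients s = -25, t = 52.
Result: 495 · (-25) + 238 · (52) = 1.

gcd(495, 238) = 1; s = -25, t = 52 (check: 495·(-25) + 238·52 = 1).


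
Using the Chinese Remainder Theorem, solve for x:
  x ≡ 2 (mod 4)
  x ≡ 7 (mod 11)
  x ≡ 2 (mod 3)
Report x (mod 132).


Moduli 4, 11, 3 are pairwise coprime; by CRT there is a unique solution modulo M = 4 · 11 · 3 = 132.
Solve pairwise, accumulating the modulus:
  Start with x ≡ 2 (mod 4).
  Combine with x ≡ 7 (mod 11): since gcd(4, 11) = 1, we get a unique residue mod 44.
    Write x = 2 + 4·t and substitute into x ≡ 7 (mod 11): 4·t ≡ 7 − 2 = 5 (mod 11).
    The inverse of 4 mod 11 is 3 (since 4·3 = 12 = 1·11 + 1), so t ≡ 3·5 = 15 ≡ 4 (mod 11).
    Then x = 2 + 4·4 = 18, valid modulo lcm(4, 11) = 44: x ≡ 18 (mod 44).
  Combine with x ≡ 2 (mod 3): since gcd(44, 3) = 1, we get a unique residue mod 132.
    Write x = 18 + 44·t and substitute into x ≡ 2 (mod 3): 44·t ≡ 2 − 18 = -16 (mod 3).
    Reduce coefficients mod 3: 2·t ≡ 2 (mod 3).
    The inverse of 2 mod 3 is 2 (since 2·2 = 4 = 1·3 + 1), so t ≡ 2·2 = 4 ≡ 1 (mod 3).
    Then x = 18 + 44·1 = 62, valid modulo lcm(44, 3) = 132: x ≡ 62 (mod 132).
Verify: 62 mod 4 = 2 ✓, 62 mod 11 = 7 ✓, 62 mod 3 = 2 ✓.

x ≡ 62 (mod 132).


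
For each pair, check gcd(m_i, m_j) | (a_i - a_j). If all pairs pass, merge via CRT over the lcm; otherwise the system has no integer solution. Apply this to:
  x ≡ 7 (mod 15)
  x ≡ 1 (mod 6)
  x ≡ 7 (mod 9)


Moduli 15, 6, 9 are not pairwise coprime, so CRT works modulo lcm(m_i) when all pairwise compatibility conditions hold.
Pairwise compatibility: gcd(m_i, m_j) must divide a_i - a_j for every pair.
Merge one congruence at a time:
  Start: x ≡ 7 (mod 15).
  Combine with x ≡ 1 (mod 6): gcd(15, 6) = 3; 1 - 7 = -6, which IS divisible by 3, so compatible.
    Write x = 7 + 15·t and substitute into x ≡ 1 (mod 6): 15·t ≡ 1 − 7 = -6 (mod 6).
    Divide the congruence (and modulus) by g = 3: 5·t ≡ -2 (mod 2).
    Reduce coefficients mod 2: 1·t ≡ 0 (mod 2).
    So t ≡ 0 (mod 2).
    Then x = 7 + 15·0 = 7, valid modulo lcm(15, 6) = 30: x ≡ 7 (mod 30).
  Combine with x ≡ 7 (mod 9): gcd(30, 9) = 3; 7 - 7 = 0, which IS divisible by 3, so compatible.
    Write x = 7 + 30·t and substitute into x ≡ 7 (mod 9): 30·t ≡ 7 − 7 = 0 (mod 9).
    Divide the congruence (and modulus) by g = 3: 10·t ≡ 0 (mod 3).
    Reduce coefficients mod 3: 1·t ≡ 0 (mod 3).
    So t ≡ 0 (mod 3).
    Then x = 7 + 30·0 = 7, valid modulo lcm(30, 9) = 90: x ≡ 7 (mod 90).
Verify: 7 mod 15 = 7, 7 mod 6 = 1, 7 mod 9 = 7.

x ≡ 7 (mod 90).


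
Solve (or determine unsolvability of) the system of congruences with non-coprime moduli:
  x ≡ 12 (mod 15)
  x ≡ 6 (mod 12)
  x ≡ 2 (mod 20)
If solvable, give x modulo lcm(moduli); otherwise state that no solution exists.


Moduli 15, 12, 20 are not pairwise coprime, so CRT works modulo lcm(m_i) when all pairwise compatibility conditions hold.
Pairwise compatibility: gcd(m_i, m_j) must divide a_i - a_j for every pair.
Merge one congruence at a time:
  Start: x ≡ 12 (mod 15).
  Combine with x ≡ 6 (mod 12): gcd(15, 12) = 3; 6 - 12 = -6, which IS divisible by 3, so compatible.
    Write x = 12 + 15·t and substitute into x ≡ 6 (mod 12): 15·t ≡ 6 − 12 = -6 (mod 12).
    Divide the congruence (and modulus) by g = 3: 5·t ≡ -2 (mod 4).
    Reduce coefficients mod 4: 1·t ≡ 2 (mod 4).
    So t ≡ 2 (mod 4).
    Then x = 12 + 15·2 = 42, valid modulo lcm(15, 12) = 60: x ≡ 42 (mod 60).
  Combine with x ≡ 2 (mod 20): gcd(60, 20) = 20; 2 - 42 = -40, which IS divisible by 20, so compatible.
    Write x = 42 + 60·t and substitute into x ≡ 2 (mod 20): 60·t ≡ 2 − 42 = -40 (mod 20).
    Divide the congruence (and modulus) by g = 20: 3·t ≡ -2 (mod 1).
    Modulo 1 every t works; take t = 0.
    Then x = 42 + 60·0 = 42, valid modulo lcm(60, 20) = 60: x ≡ 42 (mod 60).
Verify: 42 mod 15 = 12, 42 mod 12 = 6, 42 mod 20 = 2.

x ≡ 42 (mod 60).


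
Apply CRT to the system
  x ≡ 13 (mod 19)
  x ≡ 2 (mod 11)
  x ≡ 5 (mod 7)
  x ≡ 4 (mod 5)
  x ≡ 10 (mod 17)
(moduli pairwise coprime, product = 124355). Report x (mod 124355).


Product of moduli M = 19 · 11 · 7 · 5 · 17 = 124355.
Merge one congruence at a time:
  Start: x ≡ 13 (mod 19).
  Combine with x ≡ 2 (mod 11); new modulus lcm = 209.
    Write x = 13 + 19·t and substitute into x ≡ 2 (mod 11): 19·t ≡ 2 − 13 = -11 (mod 11).
    Reduce coefficients mod 11: 8·t ≡ 0 (mod 11).
    The inverse of 8 mod 11 is 7 (since 8·7 = 56 = 5·11 + 1), so t ≡ 7·0 = 0 ≡ 0 (mod 11).
    Then x = 13 + 19·0 = 13, valid modulo lcm(19, 11) = 209: x ≡ 13 (mod 209).
  Combine with x ≡ 5 (mod 7); new modulus lcm = 1463.
    Write x = 13 + 209·t and substitute into x ≡ 5 (mod 7): 209·t ≡ 5 − 13 = -8 (mod 7).
    Reduce coefficients mod 7: 6·t ≡ 6 (mod 7).
    The inverse of 6 mod 7 is 6 (since 6·6 = 36 = 5·7 + 1), so t ≡ 6·6 = 36 ≡ 1 (mod 7).
    Then x = 13 + 209·1 = 222, valid modulo lcm(209, 7) = 1463: x ≡ 222 (mod 1463).
  Combine with x ≡ 4 (mod 5); new modulus lcm = 7315.
    Write x = 222 + 1463·t and substitute into x ≡ 4 (mod 5): 1463·t ≡ 4 − 222 = -218 (mod 5).
    Reduce coefficients mod 5: 3·t ≡ 2 (mod 5).
    The inverse of 3 mod 5 is 2 (since 3·2 = 6 = 1·5 + 1), so t ≡ 2·2 = 4 ≡ 4 (mod 5).
    Then x = 222 + 1463·4 = 6074, valid modulo lcm(1463, 5) = 7315: x ≡ 6074 (mod 7315).
  Combine with x ≡ 10 (mod 17); new modulus lcm = 124355.
    Write x = 6074 + 7315·t and substitute into x ≡ 10 (mod 17): 7315·t ≡ 10 − 6074 = -6064 (mod 17).
    Reduce coefficients mod 17: 5·t ≡ 5 (mod 17).
    The inverse of 5 mod 17 is 7 (since 5·7 = 35 = 2·17 + 1), so t ≡ 7·5 = 35 ≡ 1 (mod 17).
    Then x = 6074 + 7315·1 = 13389, valid modulo lcm(7315, 17) = 124355: x ≡ 13389 (mod 124355).
Verify against each original: 13389 mod 19 = 13, 13389 mod 11 = 2, 13389 mod 7 = 5, 13389 mod 5 = 4, 13389 mod 17 = 10.

x ≡ 13389 (mod 124355).


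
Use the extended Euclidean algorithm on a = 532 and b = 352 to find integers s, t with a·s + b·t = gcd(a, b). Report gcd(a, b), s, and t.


Euclidean algorithm on (532, 352) — divide until remainder is 0:
  532 = 1 · 352 + 180
  352 = 1 · 180 + 172
  180 = 1 · 172 + 8
  172 = 21 · 8 + 4
  8 = 2 · 4 + 0
gcd(532, 352) = 4.
Track Bezout coefficients alongside the remainders: start with r₀ = 532 = a·1 + b·0 (s = 1, t = 0) and r₁ = 352 = a·0 + b·1 (s = 0, t = 1); each new remainder r_{k+1} = r_{k-1} − q_k·r_k inherits s_{k+1} = s_{k-1} − q_k·s_k, t_{k+1} = t_{k-1} − q_k·t_k, so r_k = a·s_k + b·t_k at every step:
  q = 1: r = 180, s = 1 − 1·0 = 1, t = 0 − 1·1 = -1  (check: 532·1 + 352·(-1) = 180)
  q = 1: r = 172, s = 0 − 1·1 = -1, t = 1 − 1·(-1) = 2  (check: 532·(-1) + 352·2 = 172)
  q = 1: r = 8, s = 1 − 1·(-1) = 2, t = -1 − 1·2 = -3  (check: 532·2 + 352·(-3) = 8)
  q = 21: r = 4, s = -1 − 21·2 = -43, t = 2 − 21·(-3) = 65  (check: 532·(-43) + 352·65 = 4)
The row with r = 4 (the gcd) gives the Bezout coefficients s = -43, t = 65.
Result: 532 · (-43) + 352 · (65) = 4.

gcd(532, 352) = 4; s = -43, t = 65 (check: 532·(-43) + 352·65 = 4).


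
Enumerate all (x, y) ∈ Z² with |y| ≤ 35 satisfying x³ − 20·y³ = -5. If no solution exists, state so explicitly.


The equation is x³ - 20y³ = -5. For fixed y, x³ = 20·y³ − 5, so a solution requires the RHS to be a perfect cube.
Strategy: iterate y from -35 to 35, compute RHS = 20·y³ − 5, and check whether it is a (positive or negative) perfect cube.
Check small values of y:
  y = 0: RHS = -5 is not a perfect cube.
  y = 1: RHS = 15 is not a perfect cube.
  y = -1: RHS = -25 is not a perfect cube.
  y = 2: RHS = 155 is not a perfect cube.
  y = -2: RHS = -165 is not a perfect cube.
  y = 3: RHS = 535 is not a perfect cube.
  y = -3: RHS = -545 is not a perfect cube.
Continuing the search up to |y| = 35 finds no solutions either.
No (x, y) in the scanned range satisfies the equation.

No integer solutions with |y| ≤ 35.
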